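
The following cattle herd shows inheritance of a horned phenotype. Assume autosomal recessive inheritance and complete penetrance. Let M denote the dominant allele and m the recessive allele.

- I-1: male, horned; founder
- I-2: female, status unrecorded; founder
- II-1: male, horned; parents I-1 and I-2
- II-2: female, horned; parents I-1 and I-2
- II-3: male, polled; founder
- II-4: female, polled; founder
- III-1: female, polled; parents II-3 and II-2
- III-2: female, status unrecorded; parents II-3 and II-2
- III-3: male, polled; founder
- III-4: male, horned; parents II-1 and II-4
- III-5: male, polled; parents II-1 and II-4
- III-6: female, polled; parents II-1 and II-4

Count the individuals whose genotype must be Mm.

Obligate heterozygotes: II-4 is polled so carries M and passed m to III-4 (mm), so II-4 is Mm; III-1 is polled so carries M and received m from II-2 (mm), so III-1 is Mm; III-5 is polled so carries M and received m from II-1 (mm), so III-5 is Mm; III-6 is polled so carries M and received m from II-1 (mm), so III-6 is Mm.
Every other individual is either homozygous by phenotype or has at least one consistent homozygous assignment, so the count is 4.

4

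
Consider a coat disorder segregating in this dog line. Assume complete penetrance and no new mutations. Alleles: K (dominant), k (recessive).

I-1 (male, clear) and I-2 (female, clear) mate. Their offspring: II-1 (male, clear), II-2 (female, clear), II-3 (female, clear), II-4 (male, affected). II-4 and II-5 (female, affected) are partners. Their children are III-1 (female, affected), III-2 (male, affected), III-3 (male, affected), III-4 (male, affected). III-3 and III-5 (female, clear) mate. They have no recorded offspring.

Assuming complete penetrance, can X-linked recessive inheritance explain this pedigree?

A consistent assignment under X-linked recessive exists: I-1 X^K Y, I-2 X^K X^k, II-1 X^K Y, II-2 X^K X^K, II-3 X^K X^K, II-4 X^k Y, II-5 X^k X^k, III-1 X^k X^k, III-2 X^k Y, III-3 X^k Y, III-4 X^k Y, III-5 X^K X^K.
In this assignment every recorded phenotype matches its genotype and every non-founder's genotype is obtainable from its parents' genotypes, so the pedigree is consistent.

Yes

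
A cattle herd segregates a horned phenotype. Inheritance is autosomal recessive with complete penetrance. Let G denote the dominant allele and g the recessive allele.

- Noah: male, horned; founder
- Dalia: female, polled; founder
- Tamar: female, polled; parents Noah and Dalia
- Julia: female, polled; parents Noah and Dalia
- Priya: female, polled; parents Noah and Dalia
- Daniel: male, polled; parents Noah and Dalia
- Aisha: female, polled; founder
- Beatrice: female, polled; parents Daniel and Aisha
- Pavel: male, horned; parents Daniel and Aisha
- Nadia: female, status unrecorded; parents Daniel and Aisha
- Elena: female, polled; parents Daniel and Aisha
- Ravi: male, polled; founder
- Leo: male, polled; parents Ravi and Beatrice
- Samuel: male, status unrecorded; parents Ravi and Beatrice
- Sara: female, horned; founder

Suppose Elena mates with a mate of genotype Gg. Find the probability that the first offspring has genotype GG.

1/3

Daniel is polled so carries G and received g from Noah (gg), so Daniel is Gg.
Aisha is polled so carries G and passed g to Pavel (gg), so Aisha is Gg.
Elena is a polled offspring of Daniel (Gg) × Aisha (Gg), whose cross gives 1/4 GG : 1/2 Gg : 1/4 gg; conditioning on being polled, Elena is GG with probability 1/3, Gg with probability 2/3.
Summing over parental genotype combinations, P(offspring has genotype GG) = 1/3·1/2 + 2/3·1/4 = 1/3.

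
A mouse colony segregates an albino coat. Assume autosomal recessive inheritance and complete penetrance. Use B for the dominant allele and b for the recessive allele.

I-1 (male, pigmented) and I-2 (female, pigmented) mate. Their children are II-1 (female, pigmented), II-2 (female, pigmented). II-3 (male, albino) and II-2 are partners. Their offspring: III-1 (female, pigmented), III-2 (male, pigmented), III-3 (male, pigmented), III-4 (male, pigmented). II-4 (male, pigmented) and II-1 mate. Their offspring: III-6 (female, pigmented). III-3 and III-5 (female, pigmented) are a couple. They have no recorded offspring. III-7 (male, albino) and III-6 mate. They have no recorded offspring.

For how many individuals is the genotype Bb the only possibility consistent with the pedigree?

4

Obligate heterozygotes: III-1 is pigmented so carries B and received b from II-3 (bb), so III-1 is Bb; III-2 is pigmented so carries B and received b from II-3 (bb), so III-2 is Bb; III-3 is pigmented so carries B and received b from II-3 (bb), so III-3 is Bb; III-4 is pigmented so carries B and received b from II-3 (bb), so III-4 is Bb.
Every other individual is either homozygous by phenotype or has at least one consistent homozygous assignment, so the count is 4.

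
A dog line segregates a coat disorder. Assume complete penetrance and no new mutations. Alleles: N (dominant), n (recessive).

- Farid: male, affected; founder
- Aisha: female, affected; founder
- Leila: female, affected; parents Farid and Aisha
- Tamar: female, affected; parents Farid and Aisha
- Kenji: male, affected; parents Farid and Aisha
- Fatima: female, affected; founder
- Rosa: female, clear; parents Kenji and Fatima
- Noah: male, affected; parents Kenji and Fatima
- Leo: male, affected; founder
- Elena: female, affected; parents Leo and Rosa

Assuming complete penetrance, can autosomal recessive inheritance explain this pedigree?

Under autosomal recessive, Rosa (clear, female) cannot arise from Kenji (affected) × Fatima (affected).

No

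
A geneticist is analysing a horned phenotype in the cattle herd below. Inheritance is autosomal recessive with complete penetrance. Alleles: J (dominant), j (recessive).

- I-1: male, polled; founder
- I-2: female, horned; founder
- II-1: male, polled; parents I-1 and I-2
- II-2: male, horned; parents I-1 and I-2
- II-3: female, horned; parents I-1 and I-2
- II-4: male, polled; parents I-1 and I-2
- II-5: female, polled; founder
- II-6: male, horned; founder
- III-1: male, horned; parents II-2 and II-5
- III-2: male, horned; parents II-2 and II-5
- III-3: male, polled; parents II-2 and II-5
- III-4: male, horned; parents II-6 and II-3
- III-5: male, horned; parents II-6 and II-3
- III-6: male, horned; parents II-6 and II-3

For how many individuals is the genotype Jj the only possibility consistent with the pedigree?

Obligate heterozygotes: I-1 is polled so carries J and passed j to II-2 (jj), so I-1 is Jj; II-1 is polled so carries J and received j from I-2 (jj), so II-1 is Jj; II-4 is polled so carries J and received j from I-2 (jj), so II-4 is Jj; II-5 is polled so carries J and passed j to III-1 (jj), so II-5 is Jj; III-3 is polled so carries J and received j from II-2 (jj), so III-3 is Jj.
Every other individual is either homozygous by phenotype or has at least one consistent homozygous assignment, so the count is 5.

5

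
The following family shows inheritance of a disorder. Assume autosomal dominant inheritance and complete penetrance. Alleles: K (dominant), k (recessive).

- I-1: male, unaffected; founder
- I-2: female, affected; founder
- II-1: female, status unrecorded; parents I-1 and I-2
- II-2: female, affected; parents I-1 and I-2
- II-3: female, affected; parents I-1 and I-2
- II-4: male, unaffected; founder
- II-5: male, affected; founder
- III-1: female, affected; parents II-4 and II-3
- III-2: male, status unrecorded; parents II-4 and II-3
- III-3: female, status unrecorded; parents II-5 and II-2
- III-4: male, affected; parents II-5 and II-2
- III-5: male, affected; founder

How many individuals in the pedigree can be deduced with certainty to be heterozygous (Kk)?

Obligate heterozygotes: II-2 is affected so carries K and received k from I-1 (kk), so II-2 is Kk; II-3 is affected so carries K and received k from I-1 (kk), so II-3 is Kk; III-1 is affected so carries K and received k from II-4 (kk), so III-1 is Kk.
Every other individual is either homozygous by phenotype or has at least one consistent homozygous assignment, so the count is 3.

3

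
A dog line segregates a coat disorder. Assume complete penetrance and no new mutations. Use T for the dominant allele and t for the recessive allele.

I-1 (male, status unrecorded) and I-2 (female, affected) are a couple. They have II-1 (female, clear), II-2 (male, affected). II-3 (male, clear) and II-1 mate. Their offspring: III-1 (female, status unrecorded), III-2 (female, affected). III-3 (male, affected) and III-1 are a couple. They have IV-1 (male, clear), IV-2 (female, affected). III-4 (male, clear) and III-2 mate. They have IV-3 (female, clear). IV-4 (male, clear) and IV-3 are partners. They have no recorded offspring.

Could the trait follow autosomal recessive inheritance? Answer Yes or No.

Yes

A consistent assignment under autosomal recessive exists: I-1 Tt, I-2 tt, II-1 Tt, II-2 tt, II-3 Tt, III-1 Tt, III-2 tt, III-3 tt, III-4 TT, IV-1 Tt, IV-2 tt, IV-3 Tt, IV-4 TT.
In this assignment every recorded phenotype matches its genotype and every non-founder's genotype is obtainable from its parents' genotypes, so the pedigree is consistent.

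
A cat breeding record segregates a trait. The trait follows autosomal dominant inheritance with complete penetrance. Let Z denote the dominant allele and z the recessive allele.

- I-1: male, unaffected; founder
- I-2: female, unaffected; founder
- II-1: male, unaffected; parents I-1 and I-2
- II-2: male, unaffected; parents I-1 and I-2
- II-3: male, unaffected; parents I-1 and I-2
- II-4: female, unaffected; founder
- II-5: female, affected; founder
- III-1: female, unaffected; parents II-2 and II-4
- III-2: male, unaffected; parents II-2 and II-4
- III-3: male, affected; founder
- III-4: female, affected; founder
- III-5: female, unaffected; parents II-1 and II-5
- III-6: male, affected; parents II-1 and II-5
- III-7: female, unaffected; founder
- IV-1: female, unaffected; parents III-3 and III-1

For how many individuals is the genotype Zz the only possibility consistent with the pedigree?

Obligate heterozygotes: II-5 is affected so carries Z and passed z to III-5 (zz), so II-5 is Zz; III-3 is affected so carries Z and passed z to IV-1 (zz), so III-3 is Zz; III-6 is affected so carries Z and received z from II-1 (zz), so III-6 is Zz.
Every other individual is either homozygous by phenotype or has at least one consistent homozygous assignment, so the count is 3.

3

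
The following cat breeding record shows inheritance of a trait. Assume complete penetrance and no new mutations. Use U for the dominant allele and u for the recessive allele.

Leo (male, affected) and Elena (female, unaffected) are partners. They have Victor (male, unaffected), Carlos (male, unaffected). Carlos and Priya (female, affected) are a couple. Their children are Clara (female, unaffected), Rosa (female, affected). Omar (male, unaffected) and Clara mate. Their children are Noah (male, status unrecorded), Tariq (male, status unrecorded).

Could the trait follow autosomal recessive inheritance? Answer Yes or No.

A consistent assignment under autosomal recessive exists: Leo uu, Elena UU, Victor Uu, Carlos Uu, Priya uu, Clara Uu, Rosa uu, Omar UU, Noah UU, Tariq UU.
In this assignment every recorded phenotype matches its genotype and every non-founder's genotype is obtainable from its parents' genotypes, so the pedigree is consistent.

Yes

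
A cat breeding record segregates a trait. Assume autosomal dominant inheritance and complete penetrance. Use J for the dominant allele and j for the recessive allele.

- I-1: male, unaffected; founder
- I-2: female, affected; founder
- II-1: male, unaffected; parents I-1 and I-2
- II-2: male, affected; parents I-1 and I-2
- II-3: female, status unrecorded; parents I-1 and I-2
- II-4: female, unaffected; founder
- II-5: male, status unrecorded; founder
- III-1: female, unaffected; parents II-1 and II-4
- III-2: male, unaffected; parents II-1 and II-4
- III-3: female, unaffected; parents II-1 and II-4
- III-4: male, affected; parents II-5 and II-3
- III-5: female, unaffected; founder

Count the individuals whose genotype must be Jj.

Obligate heterozygotes: I-2 is affected so carries J and passed j to II-1 (jj), so I-2 is Jj; II-2 is affected so carries J and received j from I-1 (jj), so II-2 is Jj.
Every other individual is either homozygous by phenotype or has at least one consistent homozygous assignment, so the count is 2.

2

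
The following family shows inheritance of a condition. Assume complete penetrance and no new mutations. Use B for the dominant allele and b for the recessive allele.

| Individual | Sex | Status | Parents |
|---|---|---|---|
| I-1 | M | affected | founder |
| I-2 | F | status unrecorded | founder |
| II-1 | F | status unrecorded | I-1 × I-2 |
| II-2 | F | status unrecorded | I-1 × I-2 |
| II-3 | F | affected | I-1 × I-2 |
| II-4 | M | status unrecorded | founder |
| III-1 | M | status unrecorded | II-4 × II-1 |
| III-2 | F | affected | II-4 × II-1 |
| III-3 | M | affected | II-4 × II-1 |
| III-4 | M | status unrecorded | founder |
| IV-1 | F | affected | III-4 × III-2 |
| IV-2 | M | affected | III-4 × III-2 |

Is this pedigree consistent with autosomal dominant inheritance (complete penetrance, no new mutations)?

Yes

A consistent assignment under autosomal dominant exists: I-1 BB, I-2 BB, II-1 BB, II-2 BB, II-3 BB, II-4 BB, III-1 BB, III-2 BB, III-3 BB, III-4 BB, IV-1 BB, IV-2 BB.
In this assignment every recorded phenotype matches its genotype and every non-founder's genotype is obtainable from its parents' genotypes, so the pedigree is consistent.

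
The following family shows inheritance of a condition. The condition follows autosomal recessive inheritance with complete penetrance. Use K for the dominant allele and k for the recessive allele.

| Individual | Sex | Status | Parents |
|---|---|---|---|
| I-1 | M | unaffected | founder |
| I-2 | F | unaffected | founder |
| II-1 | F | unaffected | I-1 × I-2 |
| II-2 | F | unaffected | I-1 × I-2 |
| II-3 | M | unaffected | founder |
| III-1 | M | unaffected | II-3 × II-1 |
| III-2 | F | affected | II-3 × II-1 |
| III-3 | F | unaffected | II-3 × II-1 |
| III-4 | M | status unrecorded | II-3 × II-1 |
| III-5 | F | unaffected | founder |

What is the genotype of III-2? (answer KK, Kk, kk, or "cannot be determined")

kk

III-2 is affected, so III-2 is kk.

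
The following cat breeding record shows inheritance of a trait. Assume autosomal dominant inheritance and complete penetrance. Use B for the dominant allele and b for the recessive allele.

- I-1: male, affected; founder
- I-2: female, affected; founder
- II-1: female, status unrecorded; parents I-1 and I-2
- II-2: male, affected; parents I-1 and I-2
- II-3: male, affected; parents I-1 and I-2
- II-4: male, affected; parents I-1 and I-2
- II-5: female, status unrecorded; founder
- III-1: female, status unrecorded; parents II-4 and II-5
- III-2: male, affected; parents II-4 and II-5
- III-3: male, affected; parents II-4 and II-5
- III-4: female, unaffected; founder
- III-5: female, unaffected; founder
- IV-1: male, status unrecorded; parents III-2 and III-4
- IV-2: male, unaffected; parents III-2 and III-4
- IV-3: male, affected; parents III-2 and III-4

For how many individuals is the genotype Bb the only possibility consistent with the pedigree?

2

Obligate heterozygotes: III-2 is affected so carries B and passed b to IV-2 (bb), so III-2 is Bb; IV-3 is affected so carries B and received b from III-4 (bb), so IV-3 is Bb.
Every other individual is either homozygous by phenotype or has at least one consistent homozygous assignment, so the count is 2.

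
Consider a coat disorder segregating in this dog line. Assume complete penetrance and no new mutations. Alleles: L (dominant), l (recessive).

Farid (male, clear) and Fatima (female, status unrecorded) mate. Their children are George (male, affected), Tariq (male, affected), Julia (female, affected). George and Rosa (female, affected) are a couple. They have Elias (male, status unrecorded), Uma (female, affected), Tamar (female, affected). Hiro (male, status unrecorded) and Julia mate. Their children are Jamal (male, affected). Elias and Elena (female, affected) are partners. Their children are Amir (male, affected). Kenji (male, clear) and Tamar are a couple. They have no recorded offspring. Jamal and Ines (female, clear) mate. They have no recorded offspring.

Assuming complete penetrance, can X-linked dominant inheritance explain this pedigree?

Yes

A consistent assignment under X-linked dominant exists: Farid X^l Y, Fatima X^L X^L, George X^L Y, Tariq X^L Y, Julia X^L X^l, Rosa X^L X^L, Hiro X^L Y, Elias X^L Y, Uma X^L X^L, Tamar X^L X^L, Elena X^L X^L, Kenji X^l Y, Jamal X^L Y, Ines X^l X^l, Amir X^L Y.
In this assignment every recorded phenotype matches its genotype and every non-founder's genotype is obtainable from its parents' genotypes, so the pedigree is consistent.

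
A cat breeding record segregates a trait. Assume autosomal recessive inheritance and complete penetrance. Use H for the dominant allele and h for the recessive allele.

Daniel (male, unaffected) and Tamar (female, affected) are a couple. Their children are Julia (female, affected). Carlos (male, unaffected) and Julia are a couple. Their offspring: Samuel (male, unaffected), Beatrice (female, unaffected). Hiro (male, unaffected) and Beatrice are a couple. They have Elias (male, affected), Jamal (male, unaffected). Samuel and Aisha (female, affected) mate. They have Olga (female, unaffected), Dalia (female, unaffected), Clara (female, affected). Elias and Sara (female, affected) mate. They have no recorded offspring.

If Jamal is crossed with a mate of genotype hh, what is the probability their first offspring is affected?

1/3

Hiro is unaffected so carries H and passed h to Elias (hh), so Hiro is Hh.
Beatrice is unaffected so carries H and received h from Julia (hh), so Beatrice is Hh.
Jamal is an unaffected offspring of Hiro (Hh) × Beatrice (Hh), whose cross gives 1/4 HH : 1/2 Hh : 1/4 hh; conditioning on being unaffected, Jamal is HH with probability 1/3, Hh with probability 2/3.
Summing over parental genotype combinations, P(offspring is affected) = 2/3·1/2 = 1/3.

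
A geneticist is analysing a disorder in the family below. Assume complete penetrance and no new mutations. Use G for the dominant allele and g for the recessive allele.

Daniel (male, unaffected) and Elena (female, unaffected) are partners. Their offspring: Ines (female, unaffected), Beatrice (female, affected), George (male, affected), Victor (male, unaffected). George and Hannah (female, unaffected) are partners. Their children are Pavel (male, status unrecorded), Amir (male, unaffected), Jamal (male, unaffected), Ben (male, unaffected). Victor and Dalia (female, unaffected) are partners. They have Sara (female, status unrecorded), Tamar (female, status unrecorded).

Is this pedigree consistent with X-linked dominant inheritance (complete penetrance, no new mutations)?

Under X-linked dominant, Beatrice (affected, female) cannot arise from Daniel (unaffected) × Elena (unaffected).

No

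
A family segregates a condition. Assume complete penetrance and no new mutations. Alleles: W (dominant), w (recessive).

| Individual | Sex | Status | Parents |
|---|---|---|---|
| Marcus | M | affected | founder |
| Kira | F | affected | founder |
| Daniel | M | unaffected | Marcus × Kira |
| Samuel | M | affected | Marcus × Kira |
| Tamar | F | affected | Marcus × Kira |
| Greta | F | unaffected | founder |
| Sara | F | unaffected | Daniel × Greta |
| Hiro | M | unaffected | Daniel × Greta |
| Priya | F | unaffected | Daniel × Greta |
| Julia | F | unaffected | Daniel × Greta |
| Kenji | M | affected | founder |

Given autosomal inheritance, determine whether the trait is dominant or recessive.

dominant

Marcus and Kira are both affected yet have an unaffected child Daniel. Under a recessive model two affected parents are homozygous and every child would be affected, so the trait cannot be recessive.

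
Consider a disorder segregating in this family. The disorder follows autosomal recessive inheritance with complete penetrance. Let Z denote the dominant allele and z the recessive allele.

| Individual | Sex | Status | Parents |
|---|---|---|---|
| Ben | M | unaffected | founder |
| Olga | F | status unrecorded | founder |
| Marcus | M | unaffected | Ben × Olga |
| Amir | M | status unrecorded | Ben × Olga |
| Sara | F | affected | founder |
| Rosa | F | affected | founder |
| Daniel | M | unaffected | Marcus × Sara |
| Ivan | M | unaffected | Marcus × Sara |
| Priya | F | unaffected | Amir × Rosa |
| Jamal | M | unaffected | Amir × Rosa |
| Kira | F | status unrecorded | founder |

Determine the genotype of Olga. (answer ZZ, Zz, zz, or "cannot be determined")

cannot be determined

Olga's phenotype is unrecorded, and no parent or child forces a single allele at both positions; consistent genotype assignments exist with Olga as ZZ or Zz or zz.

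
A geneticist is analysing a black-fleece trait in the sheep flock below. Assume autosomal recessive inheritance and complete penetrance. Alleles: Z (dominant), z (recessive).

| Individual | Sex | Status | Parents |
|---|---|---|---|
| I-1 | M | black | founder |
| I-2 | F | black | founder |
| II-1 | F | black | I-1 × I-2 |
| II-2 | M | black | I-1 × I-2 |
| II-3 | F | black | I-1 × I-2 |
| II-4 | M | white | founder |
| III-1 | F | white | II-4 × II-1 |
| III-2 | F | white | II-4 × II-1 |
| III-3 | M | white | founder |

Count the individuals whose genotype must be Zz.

2

Obligate heterozygotes: III-1 is white so carries Z and received z from II-1 (zz), so III-1 is Zz; III-2 is white so carries Z and received z from II-1 (zz), so III-2 is Zz.
Every other individual is either homozygous by phenotype or has at least one consistent homozygous assignment, so the count is 2.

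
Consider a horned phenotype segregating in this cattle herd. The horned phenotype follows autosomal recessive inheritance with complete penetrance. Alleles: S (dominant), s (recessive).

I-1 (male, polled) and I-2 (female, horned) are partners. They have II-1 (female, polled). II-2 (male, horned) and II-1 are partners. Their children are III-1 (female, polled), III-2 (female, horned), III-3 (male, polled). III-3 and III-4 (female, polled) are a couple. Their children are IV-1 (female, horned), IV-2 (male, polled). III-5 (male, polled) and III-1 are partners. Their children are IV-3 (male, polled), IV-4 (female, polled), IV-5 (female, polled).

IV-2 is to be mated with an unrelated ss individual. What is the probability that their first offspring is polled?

2/3

III-3 is polled so carries S and received s from II-2 (ss), so III-3 is Ss.
III-4 is polled so carries S and passed s to IV-1 (ss), so III-4 is Ss.
IV-2 is a polled offspring of III-3 (Ss) × III-4 (Ss), whose cross gives 1/4 SS : 1/2 Ss : 1/4 ss; conditioning on being polled, IV-2 is SS with probability 1/3, Ss with probability 2/3.
Summing over parental genotype combinations, P(offspring is polled) = 1/3·1 + 2/3·1/2 = 2/3.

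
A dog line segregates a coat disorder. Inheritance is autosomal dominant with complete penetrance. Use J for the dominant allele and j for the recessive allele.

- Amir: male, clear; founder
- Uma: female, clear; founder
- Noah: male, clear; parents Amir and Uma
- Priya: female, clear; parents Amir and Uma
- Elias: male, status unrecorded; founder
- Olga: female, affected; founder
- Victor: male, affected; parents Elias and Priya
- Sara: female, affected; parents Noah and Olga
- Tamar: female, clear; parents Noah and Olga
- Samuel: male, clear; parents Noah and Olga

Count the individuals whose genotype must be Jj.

3

Obligate heterozygotes: Olga is affected so carries J and passed j to Tamar (jj), so Olga is Jj; Victor is affected so carries J and received j from Priya (jj), so Victor is Jj; Sara is affected so carries J and received j from Noah (jj), so Sara is Jj.
Every other individual is either homozygous by phenotype or has at least one consistent homozygous assignment, so the count is 3.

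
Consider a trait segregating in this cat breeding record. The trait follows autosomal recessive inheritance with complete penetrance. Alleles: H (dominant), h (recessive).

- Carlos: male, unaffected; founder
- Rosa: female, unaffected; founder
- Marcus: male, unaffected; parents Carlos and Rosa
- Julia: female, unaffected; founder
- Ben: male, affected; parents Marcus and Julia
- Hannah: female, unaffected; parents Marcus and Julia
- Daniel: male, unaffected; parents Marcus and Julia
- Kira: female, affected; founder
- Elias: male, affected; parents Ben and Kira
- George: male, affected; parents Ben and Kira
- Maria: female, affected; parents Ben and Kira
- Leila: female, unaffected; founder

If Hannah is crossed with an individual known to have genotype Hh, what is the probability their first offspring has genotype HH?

1/3

Marcus is unaffected so carries H and passed h to Ben (hh), so Marcus is Hh.
Julia is unaffected so carries H and passed h to Ben (hh), so Julia is Hh.
Hannah is an unaffected offspring of Marcus (Hh) × Julia (Hh), whose cross gives 1/4 HH : 1/2 Hh : 1/4 hh; conditioning on being unaffected, Hannah is HH with probability 1/3, Hh with probability 2/3.
Summing over parental genotype combinations, P(offspring has genotype HH) = 1/3·1/2 + 2/3·1/4 = 1/3.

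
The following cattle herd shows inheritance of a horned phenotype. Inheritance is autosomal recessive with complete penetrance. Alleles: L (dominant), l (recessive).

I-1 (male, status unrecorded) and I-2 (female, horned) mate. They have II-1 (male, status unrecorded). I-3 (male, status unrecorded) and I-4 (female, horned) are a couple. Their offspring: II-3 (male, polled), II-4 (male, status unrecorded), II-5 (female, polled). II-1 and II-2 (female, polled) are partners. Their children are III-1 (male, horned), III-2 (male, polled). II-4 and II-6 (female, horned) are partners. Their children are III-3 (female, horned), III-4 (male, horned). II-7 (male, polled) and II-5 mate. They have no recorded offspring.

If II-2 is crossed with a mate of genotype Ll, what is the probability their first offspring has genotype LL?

1/4

II-2 is polled so carries L and passed l to III-1 (ll), so II-2 is Ll.
The cross gives 1/4 LL : 1/2 Ll : 1/4 ll, so P(offspring has genotype LL) = 1/4.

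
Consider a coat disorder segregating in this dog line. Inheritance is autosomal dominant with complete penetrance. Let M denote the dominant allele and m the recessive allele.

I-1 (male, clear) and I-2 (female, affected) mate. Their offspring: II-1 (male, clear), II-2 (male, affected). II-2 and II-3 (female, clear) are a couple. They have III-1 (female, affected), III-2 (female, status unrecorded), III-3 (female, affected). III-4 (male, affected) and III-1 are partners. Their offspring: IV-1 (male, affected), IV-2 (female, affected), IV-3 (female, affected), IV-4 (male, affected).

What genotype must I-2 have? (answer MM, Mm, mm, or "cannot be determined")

Mm

From phenotype alone, I-2 is MM or Mm.
I-2 is affected so carries M and passed m to II-1 (mm), so I-2 is Mm.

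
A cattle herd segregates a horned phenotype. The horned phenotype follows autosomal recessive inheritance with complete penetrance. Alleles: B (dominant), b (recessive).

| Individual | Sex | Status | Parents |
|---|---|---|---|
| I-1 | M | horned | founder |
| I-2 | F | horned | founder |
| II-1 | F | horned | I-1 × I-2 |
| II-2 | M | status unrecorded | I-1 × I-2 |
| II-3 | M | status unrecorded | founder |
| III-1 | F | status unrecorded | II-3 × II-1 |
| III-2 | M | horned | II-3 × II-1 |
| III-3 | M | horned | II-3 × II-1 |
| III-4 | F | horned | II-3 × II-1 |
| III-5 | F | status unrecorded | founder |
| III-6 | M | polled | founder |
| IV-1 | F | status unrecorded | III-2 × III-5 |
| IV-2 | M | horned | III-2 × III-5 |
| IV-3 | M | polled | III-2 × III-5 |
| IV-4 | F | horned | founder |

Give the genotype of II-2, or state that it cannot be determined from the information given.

From phenotype alone, II-2 is BB or Bb or bb.
II-2 received b from I-1 (bb) and received b from I-2 (bb), so II-2 is bb.

bb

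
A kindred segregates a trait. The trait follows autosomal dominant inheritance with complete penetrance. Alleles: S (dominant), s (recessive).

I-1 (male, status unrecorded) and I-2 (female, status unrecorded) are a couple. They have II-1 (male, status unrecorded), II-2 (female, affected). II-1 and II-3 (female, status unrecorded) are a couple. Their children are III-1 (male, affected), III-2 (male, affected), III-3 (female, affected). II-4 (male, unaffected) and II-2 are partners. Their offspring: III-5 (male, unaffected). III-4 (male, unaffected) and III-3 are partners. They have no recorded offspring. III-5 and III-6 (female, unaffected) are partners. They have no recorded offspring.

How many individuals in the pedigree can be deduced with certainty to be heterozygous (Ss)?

Obligate heterozygotes: II-2 is affected so carries S and passed s to III-5 (ss), so II-2 is Ss.
Every other individual is either homozygous by phenotype or has at least one consistent homozygous assignment, so the count is 1.

1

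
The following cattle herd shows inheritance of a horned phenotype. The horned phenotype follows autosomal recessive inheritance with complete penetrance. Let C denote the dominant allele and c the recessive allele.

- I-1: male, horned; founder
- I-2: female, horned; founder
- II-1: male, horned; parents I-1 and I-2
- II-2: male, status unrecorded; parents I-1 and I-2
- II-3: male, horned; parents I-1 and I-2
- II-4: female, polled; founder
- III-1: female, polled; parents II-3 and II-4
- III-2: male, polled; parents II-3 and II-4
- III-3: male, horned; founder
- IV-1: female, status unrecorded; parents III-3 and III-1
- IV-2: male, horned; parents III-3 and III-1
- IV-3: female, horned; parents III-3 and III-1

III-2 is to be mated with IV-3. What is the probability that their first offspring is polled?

1/2

III-2 is polled so carries C and received c from II-3 (cc), so III-2 is Cc.
IV-3 is horned, so IV-3 is cc.
The cross gives 1/2 Cc : 1/2 cc, so P(offspring is polled) = 1/2.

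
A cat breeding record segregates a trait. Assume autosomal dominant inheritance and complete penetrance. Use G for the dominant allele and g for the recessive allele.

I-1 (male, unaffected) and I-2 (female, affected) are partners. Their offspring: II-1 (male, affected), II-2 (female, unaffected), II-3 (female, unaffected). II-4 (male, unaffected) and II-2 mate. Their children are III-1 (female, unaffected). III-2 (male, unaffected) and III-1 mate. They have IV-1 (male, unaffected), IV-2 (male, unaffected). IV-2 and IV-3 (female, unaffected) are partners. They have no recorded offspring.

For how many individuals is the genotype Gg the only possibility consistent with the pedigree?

Obligate heterozygotes: I-2 is affected so carries G and passed g to II-2 (gg), so I-2 is Gg; II-1 is affected so carries G and received g from I-1 (gg), so II-1 is Gg.
Every other individual is either homozygous by phenotype or has at least one consistent homozygous assignment, so the count is 2.

2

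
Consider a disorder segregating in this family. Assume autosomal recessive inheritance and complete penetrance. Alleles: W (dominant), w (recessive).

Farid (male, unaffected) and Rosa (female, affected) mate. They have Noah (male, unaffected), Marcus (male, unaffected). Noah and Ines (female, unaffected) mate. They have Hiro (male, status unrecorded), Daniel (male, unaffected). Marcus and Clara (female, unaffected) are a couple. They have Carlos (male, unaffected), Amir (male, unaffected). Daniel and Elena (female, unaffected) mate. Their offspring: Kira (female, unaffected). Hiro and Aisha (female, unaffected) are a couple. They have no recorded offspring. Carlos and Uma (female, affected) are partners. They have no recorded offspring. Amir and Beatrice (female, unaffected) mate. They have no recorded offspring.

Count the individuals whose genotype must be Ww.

Obligate heterozygotes: Noah is unaffected so carries W and received w from Rosa (ww), so Noah is Ww; Marcus is unaffected so carries W and received w from Rosa (ww), so Marcus is Ww.
Every other individual is either homozygous by phenotype or has at least one consistent homozygous assignment, so the count is 2.

2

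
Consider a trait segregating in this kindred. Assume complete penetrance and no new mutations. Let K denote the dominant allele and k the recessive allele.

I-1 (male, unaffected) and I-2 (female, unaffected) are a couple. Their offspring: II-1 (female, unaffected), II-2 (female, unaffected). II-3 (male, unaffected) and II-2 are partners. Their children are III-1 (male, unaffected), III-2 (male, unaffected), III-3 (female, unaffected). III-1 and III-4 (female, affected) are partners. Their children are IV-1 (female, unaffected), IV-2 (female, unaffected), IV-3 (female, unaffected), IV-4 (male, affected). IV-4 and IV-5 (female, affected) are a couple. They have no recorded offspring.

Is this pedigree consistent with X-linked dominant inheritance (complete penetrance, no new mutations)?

A consistent assignment under X-linked dominant exists: I-1 X^k Y, I-2 X^k X^k, II-1 X^k X^k, II-2 X^k X^k, II-3 X^k Y, III-1 X^k Y, III-2 X^k Y, III-3 X^k X^k, III-4 X^K X^k, IV-1 X^k X^k, IV-2 X^k X^k, IV-3 X^k X^k, IV-4 X^K Y, IV-5 X^K X^K.
In this assignment every recorded phenotype matches its genotype and every non-founder's genotype is obtainable from its parents' genotypes, so the pedigree is consistent.

Yes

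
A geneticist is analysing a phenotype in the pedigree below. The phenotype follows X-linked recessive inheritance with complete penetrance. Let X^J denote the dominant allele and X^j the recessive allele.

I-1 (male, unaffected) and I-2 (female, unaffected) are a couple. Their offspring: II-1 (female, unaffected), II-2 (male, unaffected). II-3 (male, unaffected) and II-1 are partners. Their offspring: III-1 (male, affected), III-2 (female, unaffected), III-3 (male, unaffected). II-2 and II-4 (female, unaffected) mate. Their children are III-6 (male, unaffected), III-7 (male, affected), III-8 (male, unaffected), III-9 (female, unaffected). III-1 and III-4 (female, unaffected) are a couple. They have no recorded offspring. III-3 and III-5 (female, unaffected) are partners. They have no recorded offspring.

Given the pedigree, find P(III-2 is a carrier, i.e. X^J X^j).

II-3 is unaffected, so II-3 is X^J Y.
II-1 is unaffected so carries J and passed j to III-1 (X^j Y), so II-1 is X^J X^j.
Their cross gives offspring ratios 1/2 X^J X^J : 1/2 X^J X^j. Conditioning on III-2 being unaffected, P(X^J X^j) = 1/2 / 1 = 1/2.

1/2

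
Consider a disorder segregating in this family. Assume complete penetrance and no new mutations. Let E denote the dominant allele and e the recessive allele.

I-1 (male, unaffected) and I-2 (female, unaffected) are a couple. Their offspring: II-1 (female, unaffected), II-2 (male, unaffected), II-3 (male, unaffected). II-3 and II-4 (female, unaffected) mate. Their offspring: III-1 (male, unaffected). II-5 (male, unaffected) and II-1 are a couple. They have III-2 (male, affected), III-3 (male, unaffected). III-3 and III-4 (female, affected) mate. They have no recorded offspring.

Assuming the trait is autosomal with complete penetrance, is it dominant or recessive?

recessive

II-5 and II-1 are both unaffected yet have an affected child III-2. Under dominance, an affected child requires at least one affected parent, so the trait cannot be dominant.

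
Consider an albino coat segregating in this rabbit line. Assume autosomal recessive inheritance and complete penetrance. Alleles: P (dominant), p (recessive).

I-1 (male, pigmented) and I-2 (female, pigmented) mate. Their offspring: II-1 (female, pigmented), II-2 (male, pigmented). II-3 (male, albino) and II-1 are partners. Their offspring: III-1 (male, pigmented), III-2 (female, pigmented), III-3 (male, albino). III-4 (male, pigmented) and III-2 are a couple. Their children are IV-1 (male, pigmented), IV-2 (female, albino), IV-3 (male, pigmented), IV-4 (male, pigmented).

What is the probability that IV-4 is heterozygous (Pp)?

III-4 is pigmented so carries P and passed p to IV-2 (pp), so III-4 is Pp.
III-2 is pigmented so carries P and received p from II-3 (pp), so III-2 is Pp.
Their cross gives offspring ratios 1/4 PP : 1/2 Pp : 1/4 pp. Conditioning on IV-4 being pigmented, P(Pp) = 1/2 / 3/4 = 2/3.

2/3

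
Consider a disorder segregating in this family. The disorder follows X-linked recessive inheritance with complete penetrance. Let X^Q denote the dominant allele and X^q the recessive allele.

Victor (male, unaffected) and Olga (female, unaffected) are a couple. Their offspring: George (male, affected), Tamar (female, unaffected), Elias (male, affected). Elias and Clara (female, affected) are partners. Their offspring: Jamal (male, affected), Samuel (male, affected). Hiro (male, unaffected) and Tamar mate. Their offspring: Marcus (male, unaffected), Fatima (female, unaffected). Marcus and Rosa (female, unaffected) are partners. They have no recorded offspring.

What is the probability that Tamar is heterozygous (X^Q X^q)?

1/3

Victor is unaffected, so Victor is X^Q Y.
Olga is unaffected so carries Q and passed q to George (X^q Y), so Olga is X^Q X^q.
Their cross gives offspring ratios 1/2 X^Q X^Q : 1/2 X^Q X^q. Conditioning on Tamar being unaffected, P(X^Q X^q) = 1/2 / 1 = 1/2 before taking Tamar's own offspring into account.
Hiro is unaffected, so Hiro is X^Q Y.
Now use Tamar's offspring. Probability of each recorded status — unaffected son Marcus: 1/2 if Tamar is X^Q X^q, 1 if X^Q X^Q. (Fatima: equally likely either way, so uninformative.)
Bayes: P(X^Q X^q) = 1/2·1/2 / (1/2·1/2 + 1/2·1) = 1/3.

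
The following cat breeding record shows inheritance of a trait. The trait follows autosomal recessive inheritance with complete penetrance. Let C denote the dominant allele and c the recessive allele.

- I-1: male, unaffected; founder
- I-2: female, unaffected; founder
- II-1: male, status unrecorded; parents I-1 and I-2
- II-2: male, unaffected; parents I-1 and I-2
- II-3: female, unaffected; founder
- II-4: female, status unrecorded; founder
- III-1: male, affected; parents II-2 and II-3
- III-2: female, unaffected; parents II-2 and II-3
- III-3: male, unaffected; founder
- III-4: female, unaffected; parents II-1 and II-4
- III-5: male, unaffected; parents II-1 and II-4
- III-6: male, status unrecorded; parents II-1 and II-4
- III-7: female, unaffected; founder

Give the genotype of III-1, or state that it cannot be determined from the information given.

III-1 is affected, so III-1 is cc.

cc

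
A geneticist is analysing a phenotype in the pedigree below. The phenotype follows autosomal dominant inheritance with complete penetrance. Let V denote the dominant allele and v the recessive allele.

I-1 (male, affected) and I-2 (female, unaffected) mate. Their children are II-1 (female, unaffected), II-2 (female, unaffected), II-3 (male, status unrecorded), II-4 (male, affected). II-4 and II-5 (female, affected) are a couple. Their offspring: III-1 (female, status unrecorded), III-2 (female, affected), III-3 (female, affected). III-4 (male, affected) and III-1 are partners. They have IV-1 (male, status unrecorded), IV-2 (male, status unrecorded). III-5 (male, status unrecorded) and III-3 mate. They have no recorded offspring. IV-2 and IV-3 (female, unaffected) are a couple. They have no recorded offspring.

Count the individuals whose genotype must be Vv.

Obligate heterozygotes: I-1 is affected so carries V and passed v to II-1 (vv), so I-1 is Vv; II-4 is affected so carries V and received v from I-2 (vv), so II-4 is Vv.
Every other individual is either homozygous by phenotype or has at least one consistent homozygous assignment, so the count is 2.

2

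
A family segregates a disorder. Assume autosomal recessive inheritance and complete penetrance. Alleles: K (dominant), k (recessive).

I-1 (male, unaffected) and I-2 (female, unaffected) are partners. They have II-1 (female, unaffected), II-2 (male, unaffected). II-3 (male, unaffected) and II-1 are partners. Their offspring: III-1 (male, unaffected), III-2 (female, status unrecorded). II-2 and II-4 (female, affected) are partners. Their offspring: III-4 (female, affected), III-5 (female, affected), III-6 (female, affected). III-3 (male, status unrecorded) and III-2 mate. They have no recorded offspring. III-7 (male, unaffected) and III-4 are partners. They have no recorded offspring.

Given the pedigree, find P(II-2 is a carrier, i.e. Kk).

II-2 is unaffected so carries K and passed k to III-4 (kk), so II-2 is Kk, giving P(Kk) = 1.

1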